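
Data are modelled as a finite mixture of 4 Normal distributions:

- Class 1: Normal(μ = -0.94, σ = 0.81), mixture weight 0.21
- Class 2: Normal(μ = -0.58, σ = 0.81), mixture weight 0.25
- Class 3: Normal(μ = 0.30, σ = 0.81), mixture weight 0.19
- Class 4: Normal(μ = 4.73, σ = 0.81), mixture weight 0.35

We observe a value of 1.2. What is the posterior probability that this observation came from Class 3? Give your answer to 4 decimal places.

P(component k | x) = π_k·f_k(x) / marginal(x), where marginal(x) = Σ_j π_j·f_j(x).
Component likelihoods at x = 1.2:
  L_1 = (1/(0.81·√(2π)))·exp(−(1.2−-0.94)²/(2·0.81²)) = 0.492521·exp(-3.49002) = 0.0150221
  L_2 = (1/(0.81·√(2π)))·exp(−(1.2−-0.58)²/(2·0.81²)) = 0.492521·exp(-2.41457) = 0.0440342
  L_3 = (1/(0.81·√(2π)))·exp(−(1.2−0.30)²/(2·0.81²)) = 0.492521·exp(-0.61728) = 0.26567
  L_4 = (1/(0.81·√(2π)))·exp(−(1.2−4.73)²/(2·0.81²)) = 0.492521·exp(-9.49619) = 3.70069e-05
Multiply by the mixture weights:
  π_1·L_1 = 0.21 × 0.0150221 = 0.00315464
  π_2·L_2 = 0.25 × 0.0440342 = 0.0110086
  π_3·L_3 = 0.19 × 0.26567 = 0.0504772
  π_4·L_4 = 0.35 × 3.70069e-05 = 1.29524e-05
Sum: 0.00315464 + 0.0110086 + 0.0504772 + 1.29524e-05 = 0.0646534
P(Class 3 | data) = 0.0504772 / 0.0646534 ≈ 0.7807

0.7807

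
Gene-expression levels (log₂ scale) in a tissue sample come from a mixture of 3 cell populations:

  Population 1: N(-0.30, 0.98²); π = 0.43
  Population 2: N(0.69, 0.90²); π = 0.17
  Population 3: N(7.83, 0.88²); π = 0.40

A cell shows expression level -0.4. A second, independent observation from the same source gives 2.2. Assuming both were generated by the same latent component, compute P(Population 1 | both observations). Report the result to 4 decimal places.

P(component k | x) = P(Z=k)·f_k(x) / marginal(x), where marginal(x) = Σ_j P(Z=j)·f_j(x).
Since both observations come from the same component, the likelihood for component k is f_k(x₁)·f_k(x₂).
  p_1 = [0.40497] × [0.0157237] = 0.00636761
  p_2 = [0.212891] × [0.108495] = 0.0230977
  p_3 = [4.60938e-20] × [5.86668e-10] = 2.70418e-29
Prior × likelihood for each component:
  P(Z=1)·p_1 = 0.43 × 0.00636761 = 0.00273807
  P(Z=2)·p_2 = 0.17 × 0.0230977 = 0.00392662
  P(Z=3)·p_3 = 0.40 × 2.70418e-29 = 1.08167e-29
Denominator: 0.00273807 + 0.00392662 + 1.08167e-29 = 0.00666469
P(Population 1 | x₁, x₂) = 0.00273807 / 0.00666469 ≈ 0.4108

0.4108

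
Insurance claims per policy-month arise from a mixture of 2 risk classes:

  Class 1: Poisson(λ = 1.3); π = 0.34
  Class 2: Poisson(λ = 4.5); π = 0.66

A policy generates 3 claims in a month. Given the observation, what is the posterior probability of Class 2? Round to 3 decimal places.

0.766

By Bayes' theorem, P(k | x) = π_k f_k(x) / Σ_j π_j f_j(x).
Evaluate each component's likelihood at the observed value:
  L_1 = e^(−1.3)·1.3^3/3! = 0.0997921
  L_2 = e^(−4.5)·4.5^3/3! = 0.168718
Unnormalised posteriors:
  π_1·L_1 = 0.34 × 0.0997921 = 0.0339293
  π_2·L_2 = 0.66 × 0.168718 = 0.111354
Marginal: 0.0339293 + 0.111354 = 0.145283
Responsibility of Class 2: 0.111354 / 0.145283 ≈ 0.766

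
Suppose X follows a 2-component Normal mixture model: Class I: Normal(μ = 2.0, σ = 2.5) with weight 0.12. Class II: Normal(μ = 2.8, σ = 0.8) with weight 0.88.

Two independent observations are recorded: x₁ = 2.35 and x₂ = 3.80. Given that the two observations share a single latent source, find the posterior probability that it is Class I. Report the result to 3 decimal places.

The responsibility of component k is w_k f_k(x) divided by Σ_j w_j f_j(x).
Since both observations come from the same component, the likelihood for component k is f_k(x₁)·f_k(x₂).
  p_I = [(1/(2.5·√(2π)))·exp(−(2.35−2.0)²/(2·2.5²)) = 0.159577·exp(-0.00980) = 0.158021] × [0.123141] = 0.0194587
  p_II = [(1/(0.8·√(2π)))·exp(−(2.35−2.8)²/(2·0.8²)) = 0.498678·exp(-0.15820) = 0.425709] × [0.228311] = 0.0971943
Prior × likelihood for each component:
  w_I·p_I = 0.12 × 0.0194587 = 0.00233505
  w_II·p_II = 0.88 × 0.0971943 = 0.085531
Marginal: 0.00233505 + 0.085531 = 0.087866
P(Class I | x) ≈ 0.027

0.027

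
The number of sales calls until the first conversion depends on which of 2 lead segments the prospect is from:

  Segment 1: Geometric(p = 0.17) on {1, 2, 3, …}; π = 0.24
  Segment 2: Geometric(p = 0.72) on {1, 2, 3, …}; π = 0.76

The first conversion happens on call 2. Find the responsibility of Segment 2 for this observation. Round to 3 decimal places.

P(component k | x) = π_k·f_k(x) / marginal(x), where marginal(x) = Σ_j π_j·f_j(x).
Evaluate each component's likelihood at the observed value:
  p_1 = 0.17·(1−0.17)^1 = 0.17·0.83 = 0.1411
  p_2 = 0.72·(1−0.72)^1 = 0.72·0.28 = 0.2016
Unnormalised posteriors:
  π_1·p_1 = 0.24 × 0.1411 = 0.033864
  π_2·p_2 = 0.76 × 0.2016 = 0.153216
Evidence: 0.033864 + 0.153216 = 0.18708
P(Segment 2 | 2) ≈ 0.819

0.819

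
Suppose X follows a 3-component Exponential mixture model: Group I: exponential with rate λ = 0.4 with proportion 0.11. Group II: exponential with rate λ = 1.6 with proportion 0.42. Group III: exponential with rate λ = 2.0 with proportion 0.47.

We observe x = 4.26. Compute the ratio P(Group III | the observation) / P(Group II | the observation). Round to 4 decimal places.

0.2545

The posterior odds equal the prior odds times the likelihood ratio: (P(Z=i)/P(Z=j))·(f_i(x)/f_j(x)).
Exponential densities:
  L_I = 0.0727817
  L_II = 0.00175375
  L_III = 0.000398879
Posterior odds = (P(Z=III)·L_III) / (P(Z=II)·L_II) = (0.47·0.000398879) / (0.42·0.00175375) = 0.000187473 / 0.000736577 ≈ 0.2545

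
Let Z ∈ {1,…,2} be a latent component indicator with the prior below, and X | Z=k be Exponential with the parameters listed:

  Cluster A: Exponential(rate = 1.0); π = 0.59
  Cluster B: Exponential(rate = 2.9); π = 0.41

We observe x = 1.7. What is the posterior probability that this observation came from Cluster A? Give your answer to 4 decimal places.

0.9262

Posterior ∝ prior × likelihood, so P(k | x) ∝ π_k f_k(x); normalise over all components.
Evaluate each component's likelihood at the observed value:
  L_A = 1.0·e^(−1.0·1.7) = 1.0·e^(−1.7000) = 0.182684
  L_B = 2.9·e^(−2.9·1.7) = 2.9·e^(−4.9300) = 0.0209569
Prior × likelihood for each component:
  π_A·L_A = 0.59 × 0.182684 = 0.107783
  π_B·L_B = 0.41 × 0.0209569 = 0.00859231
Sum: 0.107783 + 0.00859231 = 0.116376
Responsibility of Cluster A: 0.107783 / 0.116376 ≈ 0.9262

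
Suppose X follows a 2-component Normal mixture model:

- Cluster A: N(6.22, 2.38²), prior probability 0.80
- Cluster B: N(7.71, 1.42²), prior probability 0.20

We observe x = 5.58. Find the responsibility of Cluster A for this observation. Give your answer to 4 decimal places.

0.8764

The responsibility of component k is π_k f_k(x) divided by Σ_j π_j f_j(x).
Normal densities:
  f_A = 0.161671
  f_B = 0.0912096
Unnormalised posteriors:
  π_A·f_A = 0.80 × 0.161671 = 0.129336
  π_B·f_B = 0.20 × 0.0912096 = 0.0182419
Sum: 0.129336 + 0.0182419 = 0.147578
Responsibility of Cluster A: 0.129336 / 0.147578 ≈ 0.8764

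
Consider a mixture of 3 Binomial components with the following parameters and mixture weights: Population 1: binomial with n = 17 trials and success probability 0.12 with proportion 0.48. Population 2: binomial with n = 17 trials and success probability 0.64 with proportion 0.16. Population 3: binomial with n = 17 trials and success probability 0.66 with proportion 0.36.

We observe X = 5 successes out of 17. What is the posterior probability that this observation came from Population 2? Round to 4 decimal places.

Apply Bayes' rule: the posterior for each component is proportional to its prior times its likelihood at x.
Evaluate each component's likelihood at the observed value:
  f_1 = 0.0332084
  f_2 = 0.00314833
  f_3 = 0.00184934
Prior × likelihood for each component:
  w_1·f_1 = 0.48 × 0.0332084 = 0.0159401
  w_2·f_2 = 0.16 × 0.00314833 = 0.000503733
  w_3·f_3 = 0.36 × 0.00184934 = 0.000665763
Sum: 0.0159401 + 0.000503733 + 0.000665763 = 0.0171096
Responsibility of Population 2: 0.000503733 / 0.0171096 ≈ 0.0294

0.0294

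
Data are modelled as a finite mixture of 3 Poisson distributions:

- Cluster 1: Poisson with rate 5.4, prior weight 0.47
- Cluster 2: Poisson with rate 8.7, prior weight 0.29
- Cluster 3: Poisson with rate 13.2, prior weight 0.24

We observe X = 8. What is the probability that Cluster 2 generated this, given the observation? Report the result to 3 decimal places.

0.449

Posterior ∝ prior × likelihood, so P(k | x) ∝ P(Z=k) f_k(x); normalise over all components.
Poisson probabilities:
  p_1 = e^(−5.4)·5.4^8/8! = 0.0809915
  p_2 = e^(−8.7)·8.7^8/8! = 0.135604
  p_3 = e^(−13.2)·13.2^8/8! = 0.0423042
Multiply by the mixture weights:
  P(Z=1)·p_1 = 0.47 × 0.0809915 = 0.038066
  P(Z=2)·p_2 = 0.29 × 0.135604 = 0.0393251
  P(Z=3)·p_3 = 0.24 × 0.0423042 = 0.010153
Normaliser: 0.038066 + 0.0393251 + 0.010153 = 0.0875441
P(Cluster 2 | x) = 0.0393251 / 0.0875441 ≈ 0.449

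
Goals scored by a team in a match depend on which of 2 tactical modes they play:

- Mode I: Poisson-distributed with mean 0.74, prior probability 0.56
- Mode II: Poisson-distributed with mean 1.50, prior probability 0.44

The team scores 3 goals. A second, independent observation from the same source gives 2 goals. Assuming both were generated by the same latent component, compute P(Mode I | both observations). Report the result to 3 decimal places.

0.145

The responsibility of component k is π_k f_k(x) divided by Σ_j π_j f_j(x).
Since both observations come from the same component, the likelihood for component k is f_k(x₁)·f_k(x₂).
  L_I = [e^(−0.74)·0.74^3/3! = 0.032223] × [0.130634] = 0.00420941
  L_II = [e^(−1.50)·1.50^3/3! = 0.125511] × [0.251021] = 0.0315059
Prior × likelihood for each component:
  π_I·L_I = 0.56 × 0.00420941 = 0.00235727
  π_II·L_II = 0.44 × 0.0315059 = 0.0138626
Normaliser: 0.00235727 + 0.0138626 = 0.0162199
P(Mode I | x₁, x₂) = 0.00235727 / 0.0162199 ≈ 0.145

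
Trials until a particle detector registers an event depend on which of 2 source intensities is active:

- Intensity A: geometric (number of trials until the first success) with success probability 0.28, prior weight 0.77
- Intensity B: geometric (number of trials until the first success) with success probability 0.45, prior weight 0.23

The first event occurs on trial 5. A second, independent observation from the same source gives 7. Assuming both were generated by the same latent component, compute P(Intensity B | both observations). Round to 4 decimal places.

Apply Bayes' rule: the posterior for each component is proportional to its prior times its likelihood at x.
Since both observations come from the same component, the likelihood for component k is f_k(x₁)·f_k(x₂).
  f_A = [0.28·(1−0.28)^4 = 0.28·0.268739 = 0.0752468] × [0.0390079] = 0.00293522
  f_B = [0.45·(1−0.45)^4 = 0.45·0.0915063 = 0.0411778] × [0.0124563] = 0.000512923
Multiply by the mixture weights:
  w_A·f_A = 0.77 × 0.00293522 = 0.00226012
  w_B·f_B = 0.23 × 0.000512923 = 0.000117972
Normaliser: 0.00226012 + 0.000117972 = 0.00237809
So the posterior for Intensity B is 0.000117972 / 0.00237809 ≈ 0.0496.

0.0496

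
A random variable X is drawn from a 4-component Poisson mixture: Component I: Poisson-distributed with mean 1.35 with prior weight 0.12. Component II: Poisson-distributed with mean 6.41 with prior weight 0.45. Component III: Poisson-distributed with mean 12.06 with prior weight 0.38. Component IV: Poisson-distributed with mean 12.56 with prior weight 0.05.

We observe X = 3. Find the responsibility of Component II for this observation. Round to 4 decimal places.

The responsibility of component k is π_k f_k(x) divided by Σ_j π_j f_j(x).
Poisson probabilities:
  L_I = e^(−1.35)·1.35^3/3! = 0.106305
  L_II = e^(−6.41)·6.41^3/3! = 0.0722096
  L_III = e^(−12.06)·12.06^3/3! = 0.00169161
  L_IV = e^(−12.56)·12.56^3/3! = 0.00115899
Prior × likelihood for each component:
  π_I·L_I = 0.12 × 0.106305 = 0.0127566
  π_II·L_II = 0.45 × 0.0722096 = 0.0324943
  π_III·L_III = 0.38 × 0.00169161 = 0.00064281
  π_IV·L_IV = 0.05 × 0.00115899 = 5.79494e-05
Sum: 0.0127566 + 0.0324943 + 0.00064281 + 5.79494e-05 = 0.0459517
Responsibility of Component II: 0.0324943 / 0.0459517 ≈ 0.7071

0.7071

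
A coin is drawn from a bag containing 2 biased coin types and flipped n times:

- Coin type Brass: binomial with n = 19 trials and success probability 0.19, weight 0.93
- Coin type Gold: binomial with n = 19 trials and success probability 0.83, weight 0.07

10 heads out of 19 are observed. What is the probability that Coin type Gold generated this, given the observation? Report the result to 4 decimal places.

P(component k | x) = π_k·f_k(x) / marginal(x), where marginal(x) = Σ_j π_j·f_j(x).
Binomial probabilities:
  p_Brass = 0.000850099
  p_Gold = 0.00169977
Unnormalised posteriors:
  π_Brass·p_Brass = 0.93 × 0.000850099 = 0.000790592
  π_Gold·p_Gold = 0.07 × 0.00169977 = 0.000118984
Normaliser: 0.000790592 + 0.000118984 = 0.000909576
So the posterior for Coin type Gold is 0.000118984 / 0.000909576 ≈ 0.1308.

0.1308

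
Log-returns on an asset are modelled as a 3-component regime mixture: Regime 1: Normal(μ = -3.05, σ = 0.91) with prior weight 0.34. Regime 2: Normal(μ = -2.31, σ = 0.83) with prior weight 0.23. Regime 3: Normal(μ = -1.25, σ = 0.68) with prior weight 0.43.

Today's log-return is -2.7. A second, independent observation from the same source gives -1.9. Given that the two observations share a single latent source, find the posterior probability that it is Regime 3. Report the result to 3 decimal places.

0.122

By Bayes' theorem, P(k | x) = π_k f_k(x) / Σ_j π_j f_j(x).
Since both observations come from the same component, the likelihood for component k is f_k(x₁)·f_k(x₂).
  p_1 = [0.407142] × [0.197278] = 0.0803201
  p_2 = [0.430416] × [0.425447] = 0.183119
  p_3 = [0.0604015] × [0.371528] = 0.0224409
Prior × likelihood for each component:
  π_1·p_1 = 0.34 × 0.0803201 = 0.0273088
  π_2·p_2 = 0.23 × 0.183119 = 0.0421174
  π_3·p_3 = 0.43 × 0.0224409 = 0.00964957
Sum: 0.0273088 + 0.0421174 + 0.00964957 = 0.0790759
So the posterior for Regime 3 is 0.00964957 / 0.0790759 ≈ 0.122.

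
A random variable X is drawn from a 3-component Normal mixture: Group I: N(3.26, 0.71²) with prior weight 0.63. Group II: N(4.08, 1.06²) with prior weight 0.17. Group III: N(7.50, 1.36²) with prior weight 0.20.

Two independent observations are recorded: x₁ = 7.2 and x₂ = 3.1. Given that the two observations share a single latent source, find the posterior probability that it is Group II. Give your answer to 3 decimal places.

0.697

Posterior ∝ prior × likelihood, so P(k | x) ∝ w_k f_k(x); normalise over all components.
Since both observations come from the same component, the likelihood for component k is f_k(x₁)·f_k(x₂).
  p_I = [(1/(0.71·√(2π)))·exp(−(7.2−3.26)²/(2·0.71²)) = 0.561891·exp(-15.39734) = 1.15524e-07] × [0.547803] = 6.32842e-08
  p_II = [(1/(1.06·√(2π)))·exp(−(7.2−4.08)²/(2·1.06²)) = 0.376361·exp(-4.33179) = 0.00494688] × [0.245469] = 0.00121431
  p_III = [(1/(1.36·√(2π)))·exp(−(7.2−7.50)²/(2·1.36²)) = 0.293340·exp(-0.02433) = 0.286289] × [0.00156482] = 0.00044799
Unnormalised posteriors:
  w_I·p_I = 0.63 × 6.32842e-08 = 3.98691e-08
  w_II·p_II = 0.17 × 0.00121431 = 0.000206432
  w_III·p_III = 0.20 × 0.00044799 = 8.9598e-05
Sum: 3.98691e-08 + 0.000206432 + 8.9598e-05 = 0.00029607
So the posterior for Group II is 0.000206432 / 0.00029607 ≈ 0.697.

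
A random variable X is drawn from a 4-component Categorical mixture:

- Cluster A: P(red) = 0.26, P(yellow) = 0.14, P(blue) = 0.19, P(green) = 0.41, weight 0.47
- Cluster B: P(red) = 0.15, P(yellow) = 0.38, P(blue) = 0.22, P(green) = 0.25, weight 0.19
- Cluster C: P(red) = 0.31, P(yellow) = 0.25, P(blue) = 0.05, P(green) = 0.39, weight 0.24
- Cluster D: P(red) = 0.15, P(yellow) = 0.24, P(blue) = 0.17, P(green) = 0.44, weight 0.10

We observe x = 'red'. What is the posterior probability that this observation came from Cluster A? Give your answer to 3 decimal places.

Posterior ∝ prior × likelihood, so P(k | x) ∝ π_k f_k(x); normalise over all components.
Categorical probabilities:
  L_A = P(red | comp) = 0.26
  L_B = P(red | comp) = 0.15
  L_C = P(red | comp) = 0.31
  L_D = P(red | comp) = 0.15
Multiply by the mixture weights:
  π_A·L_A = 0.47 × 0.26 = 0.1222
  π_B·L_B = 0.19 × 0.15 = 0.0285
  π_C·L_C = 0.24 × 0.31 = 0.0744
  π_D·L_D = 0.10 × 0.15 = 0.015
Evidence: 0.1222 + 0.0285 + 0.0744 + 0.015 = 0.2401
So the posterior for Cluster A is 0.1222 / 0.2401 ≈ 0.509.

0.509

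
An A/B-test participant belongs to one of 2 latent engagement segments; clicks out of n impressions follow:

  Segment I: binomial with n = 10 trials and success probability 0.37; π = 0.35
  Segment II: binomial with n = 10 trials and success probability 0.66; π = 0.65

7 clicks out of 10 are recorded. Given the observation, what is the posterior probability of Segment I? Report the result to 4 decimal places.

0.0563

The responsibility of component k is w_k f_k(x) divided by Σ_j w_j f_j(x).
Binomial probabilities:
  L_I = 0.0284849
  L_II = 0.257292
Unnormalised posteriors:
  w_I·L_I = 0.35 × 0.0284849 = 0.00996972
  w_II·L_II = 0.65 × 0.257292 = 0.16724
Normaliser: 0.00996972 + 0.16724 = 0.177209
P(Segment I | data) = 0.00996972 / 0.177209 ≈ 0.0563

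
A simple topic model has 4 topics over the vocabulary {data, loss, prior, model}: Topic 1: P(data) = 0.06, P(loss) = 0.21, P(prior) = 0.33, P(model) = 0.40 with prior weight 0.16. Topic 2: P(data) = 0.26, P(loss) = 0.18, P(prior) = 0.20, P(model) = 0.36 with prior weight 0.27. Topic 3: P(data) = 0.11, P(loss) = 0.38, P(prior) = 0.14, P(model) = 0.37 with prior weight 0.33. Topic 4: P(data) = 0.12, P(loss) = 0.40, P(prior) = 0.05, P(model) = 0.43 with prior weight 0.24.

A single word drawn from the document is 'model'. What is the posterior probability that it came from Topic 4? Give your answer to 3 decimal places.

0.267

By Bayes' theorem, P(k | x) = w_k f_k(x) / Σ_j w_j f_j(x).
Categorical probabilities:
  L_1 = 0.4
  L_2 = 0.36
  L_3 = 0.37
  L_4 = 0.43
Multiply by the mixture weights:
  w_1·L_1 = 0.16 × 0.4 = 0.064
  w_2·L_2 = 0.27 × 0.36 = 0.0972
  w_3·L_3 = 0.33 × 0.37 = 0.1221
  w_4·L_4 = 0.24 × 0.43 = 0.1032
Evidence: 0.064 + 0.0972 + 0.1221 + 0.1032 = 0.3865
P(Topic 4 | 'model') = 0.1032 / 0.3865 ≈ 0.267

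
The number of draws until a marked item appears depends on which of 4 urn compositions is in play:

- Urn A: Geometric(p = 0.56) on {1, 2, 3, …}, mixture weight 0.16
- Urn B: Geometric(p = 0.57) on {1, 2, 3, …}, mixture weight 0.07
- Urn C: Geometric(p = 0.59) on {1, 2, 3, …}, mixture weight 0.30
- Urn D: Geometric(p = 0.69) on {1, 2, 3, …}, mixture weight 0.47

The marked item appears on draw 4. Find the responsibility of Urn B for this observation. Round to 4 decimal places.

0.0971

By Bayes' theorem, P(k | x) = π_k f_k(x) / Σ_j π_j f_j(x).
Evaluate each component's likelihood at the observed value:
  L_A = 0.56·(1−0.56)^3 = 0.56·0.085184 = 0.047703
  L_B = 0.57·(1−0.57)^3 = 0.57·0.079507 = 0.045319
  L_C = 0.59·(1−0.59)^3 = 0.59·0.068921 = 0.0406634
  L_D = 0.69·(1−0.69)^3 = 0.69·0.029791 = 0.0205558
Prior × likelihood for each component:
  π_A·L_A = 0.16 × 0.047703 = 0.00763249
  π_B·L_B = 0.07 × 0.045319 = 0.00317233
  π_C·L_C = 0.30 × 0.0406634 = 0.012199
  π_D·L_D = 0.47 × 0.0205558 = 0.00966122
Evidence: 0.00763249 + 0.00317233 + 0.012199 + 0.00966122 = 0.0326651
P(Urn B | x) ≈ 0.0971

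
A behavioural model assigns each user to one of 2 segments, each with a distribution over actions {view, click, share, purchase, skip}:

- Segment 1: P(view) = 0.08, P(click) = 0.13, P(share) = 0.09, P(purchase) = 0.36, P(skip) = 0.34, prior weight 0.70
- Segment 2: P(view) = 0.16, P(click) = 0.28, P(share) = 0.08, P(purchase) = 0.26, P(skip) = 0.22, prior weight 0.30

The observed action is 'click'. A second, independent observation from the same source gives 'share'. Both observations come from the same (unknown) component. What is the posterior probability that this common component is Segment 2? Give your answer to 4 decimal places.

0.4507

By Bayes' theorem, P(k | x) = π_k f_k(x) / Σ_j π_j f_j(x).
Since both observations come from the same component, the likelihood for component k is f_k(x₁)·f_k(x₂).
  p_1 = [P(click | comp) = 0.13] × [0.09] = 0.0117
  p_2 = [P(click | comp) = 0.28] × [0.08] = 0.0224
Unnormalised posteriors:
  π_1·p_1 = 0.70 × 0.0117 = 0.00819
  π_2·p_2 = 0.30 × 0.0224 = 0.00672
Denominator: 0.00819 + 0.00672 = 0.01491
P(Segment 2 | x₁, x₂) = 0.00672 / 0.01491 ≈ 0.4507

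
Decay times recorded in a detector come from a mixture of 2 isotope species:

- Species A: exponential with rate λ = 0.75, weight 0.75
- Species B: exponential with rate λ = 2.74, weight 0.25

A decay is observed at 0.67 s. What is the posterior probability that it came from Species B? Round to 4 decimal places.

By Bayes' theorem, P(k | x) = π_k f_k(x) / Σ_j π_j f_j(x).
Exponential densities:
  p_A = 0.75·e^(−0.75·0.67) = 0.75·e^(−0.5025) = 0.453762
  p_B = 2.74·e^(−2.74·0.67) = 2.74·e^(−1.8358) = 0.436991
Prior × likelihood for each component:
  π_A·p_A = 0.75 × 0.453762 = 0.340322
  π_B·p_B = 0.25 × 0.436991 = 0.109248
Evidence: 0.340322 + 0.109248 = 0.449569
P(Species B | data) ≈ 0.2430

0.2430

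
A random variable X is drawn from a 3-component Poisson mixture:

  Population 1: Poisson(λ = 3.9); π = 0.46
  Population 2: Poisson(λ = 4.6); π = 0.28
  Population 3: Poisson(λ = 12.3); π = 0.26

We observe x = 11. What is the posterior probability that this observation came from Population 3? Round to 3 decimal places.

Apply Bayes' rule: the posterior for each component is proportional to its prior times its likelihood at x.
Evaluate each component's likelihood at the observed value:
  p_1 = e^(−3.9)·3.9^11/11! = 0.00160993
  p_2 = e^(−4.6)·4.6^11/11! = 0.00491389
  p_3 = e^(−12.3)·12.3^11/11! = 0.111168
Multiply by the mixture weights:
  π_1·p_1 = 0.46 × 0.00160993 = 0.000740567
  π_2·p_2 = 0.28 × 0.00491389 = 0.00137589
  π_3·p_3 = 0.26 × 0.111168 = 0.0289036
Marginal: 0.000740567 + 0.00137589 + 0.0289036 = 0.03102
P(Population 3 | 11) ≈ 0.932

0.932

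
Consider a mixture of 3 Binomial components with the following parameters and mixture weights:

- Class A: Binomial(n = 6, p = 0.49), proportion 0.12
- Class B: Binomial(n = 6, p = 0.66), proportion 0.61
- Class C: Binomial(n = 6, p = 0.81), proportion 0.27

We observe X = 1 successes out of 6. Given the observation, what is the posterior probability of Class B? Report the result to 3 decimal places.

0.468

The responsibility of component k is π_k f_k(x) divided by Σ_j π_j f_j(x).
Component likelihoods at x = 1 successes out of 6:
  p_A = 0.101437
  p_B = 0.0179924
  p_C = 0.00120338
Prior × likelihood for each component:
  π_A·p_A = 0.12 × 0.101437 = 0.0121725
  π_B·p_B = 0.61 × 0.0179924 = 0.0109754
  π_C·p_C = 0.27 × 0.00120338 = 0.000324914
Marginal: 0.0121725 + 0.0109754 + 0.000324914 = 0.0234728
Responsibility of Class B: 0.0109754 / 0.0234728 ≈ 0.468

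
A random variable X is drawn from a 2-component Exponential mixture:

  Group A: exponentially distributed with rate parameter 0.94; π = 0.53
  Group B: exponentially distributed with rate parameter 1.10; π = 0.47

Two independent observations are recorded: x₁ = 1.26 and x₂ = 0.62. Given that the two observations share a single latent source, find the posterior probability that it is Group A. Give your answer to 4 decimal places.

The responsibility of component k is π_k f_k(x) divided by Σ_j π_j f_j(x).
Since both observations come from the same component, the likelihood for component k is f_k(x₁)·f_k(x₂).
  L_A = [0.94·e^(−0.94·1.26) = 0.94·e^(−1.1844) = 0.287574] × [0.524833] = 0.150928
  L_B = [1.10·e^(−1.10·1.26) = 1.10·e^(−1.3860) = 0.275081] × [0.556165] = 0.15299
Prior × likelihood for each component:
  π_A·L_A = 0.53 × 0.150928 = 0.079992
  π_B·L_B = 0.47 × 0.15299 = 0.0719055
Normaliser: 0.079992 + 0.0719055 = 0.151897
P(Group A | x) = 0.079992 / 0.151897 ≈ 0.5266

0.5266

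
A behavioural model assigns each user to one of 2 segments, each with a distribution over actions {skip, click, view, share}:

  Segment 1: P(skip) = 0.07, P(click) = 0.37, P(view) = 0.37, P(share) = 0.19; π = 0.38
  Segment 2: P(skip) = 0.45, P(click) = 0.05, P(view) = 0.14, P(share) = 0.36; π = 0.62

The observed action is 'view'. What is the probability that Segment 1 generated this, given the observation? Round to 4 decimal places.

The responsibility of component k is w_k f_k(x) divided by Σ_j w_j f_j(x).
Evaluate each component's likelihood at the observed value:
  L_1 = P(view | comp) = 0.37
  L_2 = P(view | comp) = 0.14
Weight by the priors:
  w_1·L_1 = 0.38 × 0.37 = 0.1406
  w_2·L_2 = 0.62 × 0.14 = 0.0868
Marginal: 0.1406 + 0.0868 = 0.2274
P(Segment 1 | x) = 0.1406 / 0.2274 ≈ 0.6183

0.6183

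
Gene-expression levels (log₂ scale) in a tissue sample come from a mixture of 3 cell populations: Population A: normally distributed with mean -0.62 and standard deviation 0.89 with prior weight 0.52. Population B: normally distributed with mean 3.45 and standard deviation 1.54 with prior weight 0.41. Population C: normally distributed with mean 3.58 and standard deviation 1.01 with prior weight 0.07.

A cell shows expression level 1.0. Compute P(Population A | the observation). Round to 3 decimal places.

By Bayes' theorem, P(k | x) = π_k f_k(x) / Σ_j π_j f_j(x).
Evaluate each component's likelihood at the observed value:
  p_A = (1/(0.89·√(2π)))·exp(−(1.0−-0.62)²/(2·0.89²)) = 0.448250·exp(-1.65661) = 0.0855193
  p_B = (1/(1.54·√(2π)))·exp(−(1.0−3.45)²/(2·1.54²)) = 0.259053·exp(-1.26550) = 0.0730788
  p_C = (1/(1.01·√(2π)))·exp(−(1.0−3.58)²/(2·1.01²)) = 0.394992·exp(-3.26262) = 0.0151234
Prior × likelihood for each component:
  π_A·p_A = 0.52 × 0.0855193 = 0.04447
  π_B·p_B = 0.41 × 0.0730788 = 0.0299623
  π_C·p_C = 0.07 × 0.0151234 = 0.00105864
Denominator: 0.04447 + 0.0299623 + 0.00105864 = 0.075491
Responsibility of Population A: 0.04447 / 0.075491 ≈ 0.589

0.589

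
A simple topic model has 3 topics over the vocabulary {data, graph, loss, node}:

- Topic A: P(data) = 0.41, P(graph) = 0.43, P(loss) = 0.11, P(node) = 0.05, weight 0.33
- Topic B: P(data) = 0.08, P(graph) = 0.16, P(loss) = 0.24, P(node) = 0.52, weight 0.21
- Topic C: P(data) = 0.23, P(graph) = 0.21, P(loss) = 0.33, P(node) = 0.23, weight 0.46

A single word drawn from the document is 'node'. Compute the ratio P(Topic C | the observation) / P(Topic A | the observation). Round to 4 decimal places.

Posterior odds = (π_i f_i(x)) / (π_j f_j(x)); the normalising sum cancels.
Evaluate each component's likelihood at the observed value:
  L_A = 0.05
  L_B = 0.52
  L_C = 0.23
0.1058 / 0.0165 ≈ 6.4121

6.4121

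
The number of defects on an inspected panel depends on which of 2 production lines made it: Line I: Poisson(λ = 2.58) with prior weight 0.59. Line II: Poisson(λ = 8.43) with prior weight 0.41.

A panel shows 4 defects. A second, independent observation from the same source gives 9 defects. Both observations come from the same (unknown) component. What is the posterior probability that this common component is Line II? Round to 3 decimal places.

P(component k | x) = P(Z=k)·f_k(x) / marginal(x), where marginal(x) = Σ_j P(Z=j)·f_j(x).
Since both observations come from the same component, the likelihood for component k is f_k(x₁)·f_k(x₂).
  f_I = [0.13989] × [0.00105763] = 0.000147953
  f_II = [0.0459194] × [0.129295] = 0.00593717
Weight by the priors:
  P(Z=I)·f_I = 0.59 × 0.000147953 = 8.7292e-05
  P(Z=II)·f_II = 0.41 × 0.00593717 = 0.00243424
Normaliser: 8.7292e-05 + 0.00243424 = 0.00252153
So the posterior for Line II is 0.00243424 / 0.00252153 ≈ 0.965.

0.965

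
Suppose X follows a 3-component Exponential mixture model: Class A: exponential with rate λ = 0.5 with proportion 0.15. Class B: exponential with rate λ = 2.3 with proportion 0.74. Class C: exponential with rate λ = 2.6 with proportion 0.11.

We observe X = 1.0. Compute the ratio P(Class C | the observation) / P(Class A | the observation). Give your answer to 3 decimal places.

The posterior odds equal the prior odds times the likelihood ratio: (π_i/π_j)·(f_i(x)/f_j(x)).
Evaluate each component's likelihood at the observed value:
  f_A = 0.5·e^(−0.5·1.0) = 0.5·e^(−0.5000) = 0.303265
  f_B = 2.3·e^(−2.3·1.0) = 2.3·e^(−2.3000) = 0.230595
  f_C = 2.6·e^(−2.6·1.0) = 2.6·e^(−2.6000) = 0.193111
0.0212422 / 0.0454898 ≈ 0.467

0.467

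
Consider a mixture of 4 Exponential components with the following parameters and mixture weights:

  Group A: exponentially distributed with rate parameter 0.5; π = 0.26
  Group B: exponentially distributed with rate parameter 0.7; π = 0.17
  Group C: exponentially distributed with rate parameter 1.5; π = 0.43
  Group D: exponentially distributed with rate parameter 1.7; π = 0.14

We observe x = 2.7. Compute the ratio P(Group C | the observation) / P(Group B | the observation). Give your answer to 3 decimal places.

The posterior odds equal the prior odds times the likelihood ratio: (w_i/w_j)·(f_i(x)/f_j(x)).
Exponential densities:
  f_A = 0.5·e^(−0.5·2.7) = 0.5·e^(−1.3500) = 0.12962
  f_B = 0.7·e^(−0.7·2.7) = 0.7·e^(−1.8900) = 0.10575
  f_C = 1.5·e^(−1.5·2.7) = 1.5·e^(−4.0500) = 0.0261336
  f_D = 1.7·e^(−1.7·2.7) = 1.7·e^(−4.5900) = 0.0172599
0.0112374 / 0.0179775 ≈ 0.625

0.625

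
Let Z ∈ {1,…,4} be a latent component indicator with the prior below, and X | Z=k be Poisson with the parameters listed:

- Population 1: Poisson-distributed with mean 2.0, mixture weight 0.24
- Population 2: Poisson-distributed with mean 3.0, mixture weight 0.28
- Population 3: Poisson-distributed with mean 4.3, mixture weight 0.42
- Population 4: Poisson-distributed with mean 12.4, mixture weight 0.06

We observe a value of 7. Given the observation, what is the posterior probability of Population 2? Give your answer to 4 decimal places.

The responsibility of component k is w_k f_k(x) divided by Σ_j w_j f_j(x).
Component likelihoods at x = 7:
  L_1 = 0.00343709
  L_2 = 0.021604
  L_3 = 0.0731783
  L_4 = 0.0368358
Multiply by the mixture weights:
  w_1·L_1 = 0.24 × 0.00343709 = 0.000824901
  w_2·L_2 = 0.28 × 0.021604 = 0.00604913
  w_3·L_3 = 0.42 × 0.0731783 = 0.0307349
  w_4·L_4 = 0.06 × 0.0368358 = 0.00221015
Evidence: 0.000824901 + 0.00604913 + 0.0307349 + 0.00221015 = 0.0398191
Responsibility of Population 2: 0.00604913 / 0.0398191 ≈ 0.1519

0.1519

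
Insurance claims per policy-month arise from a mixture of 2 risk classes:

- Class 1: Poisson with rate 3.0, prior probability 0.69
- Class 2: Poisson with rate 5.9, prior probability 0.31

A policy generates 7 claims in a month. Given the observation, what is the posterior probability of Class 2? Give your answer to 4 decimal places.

0.7377

Apply Bayes' rule: the posterior for each component is proportional to its prior times its likelihood at x.
Poisson probabilities:
  f_1 = e^(−3.0)·3.0^7/7! = 0.021604
  f_2 = e^(−5.9)·5.9^7/7! = 0.135268
Multiply by the mixture weights:
  w_1·f_1 = 0.69 × 0.021604 = 0.0149068
  w_2·f_2 = 0.31 × 0.135268 = 0.0419332
Evidence: 0.0149068 + 0.0419332 = 0.05684
So the posterior for Class 2 is 0.0419332 / 0.05684 ≈ 0.7377.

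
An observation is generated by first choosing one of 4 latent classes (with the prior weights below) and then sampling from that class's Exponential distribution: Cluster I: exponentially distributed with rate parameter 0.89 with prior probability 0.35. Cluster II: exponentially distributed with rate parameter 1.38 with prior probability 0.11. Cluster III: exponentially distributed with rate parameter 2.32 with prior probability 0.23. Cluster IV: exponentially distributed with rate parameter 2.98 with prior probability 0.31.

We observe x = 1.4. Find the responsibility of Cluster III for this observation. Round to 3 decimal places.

0.141

The responsibility of component k is π_k f_k(x) divided by Σ_j π_j f_j(x).
Component likelihoods at x = 1.4:
  f_I = 0.256011
  f_II = 0.199904
  f_III = 0.0901363
  f_IV = 0.0459557
Unnormalised posteriors:
  π_I·f_I = 0.35 × 0.256011 = 0.0896039
  π_II·f_II = 0.11 × 0.199904 = 0.0219895
  π_III·f_III = 0.23 × 0.0901363 = 0.0207313
  π_IV·f_IV = 0.31 × 0.0459557 = 0.0142463
Normaliser: 0.0896039 + 0.0219895 + 0.0207313 + 0.0142463 = 0.146571
P(Cluster III | 1.4) = 0.0207313 / 0.146571 ≈ 0.141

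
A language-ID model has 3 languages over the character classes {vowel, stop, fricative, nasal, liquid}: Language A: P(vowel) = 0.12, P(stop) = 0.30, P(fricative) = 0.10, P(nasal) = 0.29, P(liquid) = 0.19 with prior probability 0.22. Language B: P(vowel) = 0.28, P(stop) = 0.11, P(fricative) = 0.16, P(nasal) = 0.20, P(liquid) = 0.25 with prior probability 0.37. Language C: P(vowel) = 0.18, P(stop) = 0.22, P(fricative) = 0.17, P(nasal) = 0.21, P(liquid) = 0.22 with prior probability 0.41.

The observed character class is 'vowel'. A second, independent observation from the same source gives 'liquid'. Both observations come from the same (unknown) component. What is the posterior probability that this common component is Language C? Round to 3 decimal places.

0.344

The responsibility of component k is P(Z=k) f_k(x) divided by Σ_j P(Z=j) f_j(x).
Since both observations come from the same component, the likelihood for component k is f_k(x₁)·f_k(x₂).
  p_A = [P(vowel | comp) = 0.12] × [0.19] = 0.0228
  p_B = [P(vowel | comp) = 0.28] × [0.25] = 0.07
  p_C = [P(vowel | comp) = 0.18] × [0.22] = 0.0396
Multiply by the mixture weights:
  P(Z=A)·p_A = 0.22 × 0.0228 = 0.005016
  P(Z=B)·p_B = 0.37 × 0.07 = 0.0259
  P(Z=C)·p_C = 0.41 × 0.0396 = 0.016236
Evidence: 0.005016 + 0.0259 + 0.016236 = 0.047152
P(Language C | x) ≈ 0.344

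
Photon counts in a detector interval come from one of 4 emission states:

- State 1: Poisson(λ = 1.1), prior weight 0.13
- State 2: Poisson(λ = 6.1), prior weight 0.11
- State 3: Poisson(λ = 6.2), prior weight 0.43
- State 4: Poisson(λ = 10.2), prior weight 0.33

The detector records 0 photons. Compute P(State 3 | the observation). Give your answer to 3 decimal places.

Posterior ∝ prior × likelihood, so P(k | x) ∝ π_k f_k(x); normalise over all components.
Component likelihoods at x = 0 photons:
  L_1 = e^(−1.1)·1.1^0/0! = 0.332871
  L_2 = e^(−6.1)·6.1^0/0! = 0.00224287
  L_3 = e^(−6.2)·6.2^0/0! = 0.00202943
  L_4 = e^(−10.2)·10.2^0/0! = 3.71703e-05
Unnormalised posteriors:
  π_1·L_1 = 0.13 × 0.332871 = 0.0432732
  π_2·L_2 = 0.11 × 0.00224287 = 0.000246715
  π_3·L_3 = 0.43 × 0.00202943 = 0.000872655
  π_4·L_4 = 0.33 × 3.71703e-05 = 1.22662e-05
Evidence: 0.0432732 + 0.000246715 + 0.000872655 + 1.22662e-05 = 0.0444049
Responsibility of State 3: 0.000872655 / 0.0444049 ≈ 0.020

0.020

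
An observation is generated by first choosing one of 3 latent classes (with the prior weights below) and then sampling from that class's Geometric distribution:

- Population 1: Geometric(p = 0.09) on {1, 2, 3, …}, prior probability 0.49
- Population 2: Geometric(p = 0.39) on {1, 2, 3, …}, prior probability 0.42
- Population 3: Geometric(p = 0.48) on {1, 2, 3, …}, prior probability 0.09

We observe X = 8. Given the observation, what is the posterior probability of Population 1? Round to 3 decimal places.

0.803

By Bayes' theorem, P(k | x) = π_k f_k(x) / Σ_j π_j f_j(x).
Component likelihoods at x = 8:
  L_1 = 0.09·(1−0.09)^7 = 0.09·0.516761 = 0.0465085
  L_2 = 0.39·(1−0.39)^7 = 0.39·0.0314274 = 0.0122567
  L_3 = 0.48·(1−0.48)^7 = 0.48·0.0102807 = 0.00493474
Weight by the priors:
  π_1·L_1 = 0.49 × 0.0465085 = 0.0227892
  π_2·L_2 = 0.42 × 0.0122567 = 0.00514781
  π_3·L_3 = 0.09 × 0.00493474 = 0.000444127
Marginal: 0.0227892 + 0.00514781 + 0.000444127 = 0.0283811
Responsibility of Population 1: 0.0227892 / 0.0283811 ≈ 0.803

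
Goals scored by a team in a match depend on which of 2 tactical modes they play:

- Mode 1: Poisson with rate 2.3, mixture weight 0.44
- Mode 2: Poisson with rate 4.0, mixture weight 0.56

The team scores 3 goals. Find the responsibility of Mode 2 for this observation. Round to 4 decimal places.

0.5502

By Bayes' theorem, P(k | x) = w_k f_k(x) / Σ_j w_j f_j(x).
Component likelihoods at x = 3 goals:
  L_1 = 0.203308
  L_2 = 0.195367
Prior × likelihood for each component:
  w_1·L_1 = 0.44 × 0.203308 = 0.0894556
  w_2·L_2 = 0.56 × 0.195367 = 0.109405
Evidence: 0.0894556 + 0.109405 = 0.198861
So the posterior for Mode 2 is 0.109405 / 0.198861 ≈ 0.5502.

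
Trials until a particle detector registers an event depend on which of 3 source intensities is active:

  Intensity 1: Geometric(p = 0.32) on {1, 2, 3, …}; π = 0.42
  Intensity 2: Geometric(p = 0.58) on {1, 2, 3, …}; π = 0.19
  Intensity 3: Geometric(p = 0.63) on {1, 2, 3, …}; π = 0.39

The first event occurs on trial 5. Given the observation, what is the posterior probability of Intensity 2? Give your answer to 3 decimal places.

0.093

The responsibility of component k is π_k f_k(x) divided by Σ_j π_j f_j(x).
Evaluate each component's likelihood at the observed value:
  f_1 = 0.32·(1−0.32)^4 = 0.32·0.213814 = 0.0684204
  f_2 = 0.58·(1−0.58)^4 = 0.58·0.031117 = 0.0180478
  f_3 = 0.63·(1−0.63)^4 = 0.63·0.0187416 = 0.0118072
Multiply by the mixture weights:
  π_1·f_1 = 0.42 × 0.0684204 = 0.0287366
  π_2·f_2 = 0.19 × 0.0180478 = 0.00342909
  π_3·f_3 = 0.39 × 0.0118072 = 0.00460481
Sum: 0.0287366 + 0.00342909 + 0.00460481 = 0.0367705
So the posterior for Intensity 2 is 0.00342909 / 0.0367705 ≈ 0.093.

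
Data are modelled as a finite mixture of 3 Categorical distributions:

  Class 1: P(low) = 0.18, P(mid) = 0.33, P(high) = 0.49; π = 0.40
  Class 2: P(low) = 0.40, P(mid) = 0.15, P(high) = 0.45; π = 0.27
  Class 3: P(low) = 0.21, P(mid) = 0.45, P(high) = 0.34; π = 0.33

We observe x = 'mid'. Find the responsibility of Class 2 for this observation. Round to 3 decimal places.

0.126

The responsibility of component k is P(Z=k) f_k(x) divided by Σ_j P(Z=j) f_j(x).
Evaluate each component's likelihood at the observed value:
  L_1 = 0.33
  L_2 = 0.15
  L_3 = 0.45
Multiply by the mixture weights:
  P(Z=1)·L_1 = 0.40 × 0.33 = 0.132
  P(Z=2)·L_2 = 0.27 × 0.15 = 0.0405
  P(Z=3)·L_3 = 0.33 × 0.45 = 0.1485
Evidence: 0.132 + 0.0405 + 0.1485 = 0.321
P(Class 2 | data) ≈ 0.126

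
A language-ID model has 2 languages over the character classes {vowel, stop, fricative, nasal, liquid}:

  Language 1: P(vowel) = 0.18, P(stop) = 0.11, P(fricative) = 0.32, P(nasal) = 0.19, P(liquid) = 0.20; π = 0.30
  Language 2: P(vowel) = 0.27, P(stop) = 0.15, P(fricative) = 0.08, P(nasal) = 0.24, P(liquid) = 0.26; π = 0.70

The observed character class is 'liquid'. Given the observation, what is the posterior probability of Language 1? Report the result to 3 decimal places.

Posterior ∝ prior × likelihood, so P(k | x) ∝ π_k f_k(x); normalise over all components.
Evaluate each component's likelihood at the observed value:
  f_1 = 0.2
  f_2 = 0.26
Weight by the priors:
  π_1·f_1 = 0.30 × 0.2 = 0.06
  π_2·f_2 = 0.70 × 0.26 = 0.182
Evidence: 0.06 + 0.182 = 0.242
Responsibility of Language 1: 0.06 / 0.242 ≈ 0.248

0.248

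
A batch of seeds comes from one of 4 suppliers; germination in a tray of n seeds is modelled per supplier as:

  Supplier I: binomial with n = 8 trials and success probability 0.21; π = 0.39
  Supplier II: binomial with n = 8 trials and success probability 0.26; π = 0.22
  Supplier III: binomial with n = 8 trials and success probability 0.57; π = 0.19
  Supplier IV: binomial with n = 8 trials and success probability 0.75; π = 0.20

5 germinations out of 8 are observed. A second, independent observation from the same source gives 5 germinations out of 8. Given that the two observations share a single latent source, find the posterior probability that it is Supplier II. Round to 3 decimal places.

0.007

The responsibility of component k is w_k f_k(x) divided by Σ_j w_j f_j(x).
Since both observations come from the same component, the likelihood for component k is f_k(x₁)·f_k(x₂).
  f_I = [0.0112763] × [0.0112763] = 0.000127154
  f_II = [0.0269619] × [0.0269619] = 0.000726942
  f_III = [0.267897] × [0.267897] = 0.0717687
  f_IV = [0.207642] × [0.207642] = 0.043115
Weight by the priors:
  w_I·f_I = 0.39 × 0.000127154 = 4.95902e-05
  w_II·f_II = 0.22 × 0.000726942 = 0.000159927
  w_III·f_III = 0.19 × 0.0717687 = 0.0136361
  w_IV·f_IV = 0.20 × 0.043115 = 0.00862301
Normaliser: 4.95902e-05 + 0.000159927 + 0.0136361 + 0.00862301 = 0.0224686
P(Supplier II | x) ≈ 0.007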